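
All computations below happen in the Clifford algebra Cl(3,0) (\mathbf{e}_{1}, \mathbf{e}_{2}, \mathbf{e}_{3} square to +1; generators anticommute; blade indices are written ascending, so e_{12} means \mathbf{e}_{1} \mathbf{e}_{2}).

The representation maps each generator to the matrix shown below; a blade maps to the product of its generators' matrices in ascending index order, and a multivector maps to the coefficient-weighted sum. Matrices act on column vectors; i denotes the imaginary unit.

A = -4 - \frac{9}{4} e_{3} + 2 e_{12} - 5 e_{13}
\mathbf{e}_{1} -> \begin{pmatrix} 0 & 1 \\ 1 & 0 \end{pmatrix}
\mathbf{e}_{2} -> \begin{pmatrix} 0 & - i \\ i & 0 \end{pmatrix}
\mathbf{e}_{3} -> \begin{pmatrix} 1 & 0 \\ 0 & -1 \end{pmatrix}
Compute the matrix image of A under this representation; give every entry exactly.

Bivector images (products of the table entries): rho(e_{12}) = rho(\mathbf{e}_{1})rho(\mathbf{e}_{2}) = \begin{pmatrix} i & 0 \\ 0 & - i \end{pmatrix}; rho(e_{13}) = rho(\mathbf{e}_{1})rho(\mathbf{e}_{3}) = \begin{pmatrix} 0 & -1 \\ 1 & 0 \end{pmatrix}.
M = (-4)*1 + (-\frac{9}{4})*rho(e_{3}) + (2)*rho(e_{12}) + (-5)*rho(e_{13}), summed entrywise (1 is the identity matrix):
Answer: \begin{pmatrix} - \frac{25}{4} + 2 i & 5 \\ -5 & - \frac{7}{4} - 2 i \end{pmatrix}


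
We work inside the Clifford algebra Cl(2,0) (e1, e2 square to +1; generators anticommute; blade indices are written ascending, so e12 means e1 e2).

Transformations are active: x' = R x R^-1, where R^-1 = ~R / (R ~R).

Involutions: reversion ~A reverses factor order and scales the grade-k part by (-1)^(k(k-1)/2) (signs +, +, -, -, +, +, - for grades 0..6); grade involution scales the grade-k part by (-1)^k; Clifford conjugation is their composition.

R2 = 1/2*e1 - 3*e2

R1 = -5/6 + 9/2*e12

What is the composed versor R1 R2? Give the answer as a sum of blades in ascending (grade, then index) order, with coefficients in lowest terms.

Distribute over the terms of R1 (each basis-blade product reordered to ascending indices, repeated generators contracted through their squares):
(-5/6) R2 = -5/12*e1 + 5/2*e2
(9/2*e12) R2 = -27/2*e1 - 9/4*e2
Summing the partial products and collecting blades:
Answer: -167/12*e1 + 1/4*e2


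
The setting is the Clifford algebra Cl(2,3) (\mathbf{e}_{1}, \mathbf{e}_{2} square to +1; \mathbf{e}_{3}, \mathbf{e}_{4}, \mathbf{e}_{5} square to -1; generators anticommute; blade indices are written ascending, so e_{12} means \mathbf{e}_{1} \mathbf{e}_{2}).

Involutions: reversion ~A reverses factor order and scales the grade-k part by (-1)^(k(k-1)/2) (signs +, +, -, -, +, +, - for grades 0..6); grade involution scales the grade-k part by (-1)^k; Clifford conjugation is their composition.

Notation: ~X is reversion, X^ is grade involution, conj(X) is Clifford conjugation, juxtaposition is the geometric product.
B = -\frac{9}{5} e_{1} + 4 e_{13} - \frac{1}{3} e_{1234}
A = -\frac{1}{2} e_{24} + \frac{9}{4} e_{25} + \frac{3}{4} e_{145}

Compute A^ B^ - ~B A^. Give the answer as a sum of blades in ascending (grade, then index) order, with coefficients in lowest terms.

first term: -\frac{1}{6} e_{13} - \frac{27}{20} e_{45} - \frac{9}{10} e_{124} + \frac{81}{20} e_{125} + \frac{1}{4} e_{235} - 3 e_{345} + 2 e_{1234} - 9 e_{1235} + \frac{3}{4} e_{1345}
second term: -\frac{1}{6} e_{13} + \frac{27}{20} e_{45} + \frac{9}{10} e_{124} - \frac{81}{20} e_{125} + \frac{1}{4} e_{235} - 3 e_{345} - 2 e_{1234} + 9 e_{1235} - \frac{3}{4} e_{1345}
Answer: -\frac{27}{10} e_{45} - \frac{9}{5} e_{124} + \frac{81}{10} e_{125} + 4 e_{1234} - 18 e_{1235} + \frac{3}{2} e_{1345}


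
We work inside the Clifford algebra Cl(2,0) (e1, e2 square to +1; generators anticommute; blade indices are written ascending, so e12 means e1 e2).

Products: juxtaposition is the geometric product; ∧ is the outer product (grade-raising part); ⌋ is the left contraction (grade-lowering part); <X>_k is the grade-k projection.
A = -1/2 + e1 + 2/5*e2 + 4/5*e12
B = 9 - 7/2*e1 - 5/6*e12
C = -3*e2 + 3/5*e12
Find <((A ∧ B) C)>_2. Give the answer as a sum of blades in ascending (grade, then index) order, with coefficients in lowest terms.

step 1: -9/2 + 43/4*e1 + 18/5*e2 + 541/60*e12
step 2: -1621/100 - 2921/100*e1 + 399/20*e2 - 699/20*e12
step 3: -699/20*e12
Answer: -699/20*e12


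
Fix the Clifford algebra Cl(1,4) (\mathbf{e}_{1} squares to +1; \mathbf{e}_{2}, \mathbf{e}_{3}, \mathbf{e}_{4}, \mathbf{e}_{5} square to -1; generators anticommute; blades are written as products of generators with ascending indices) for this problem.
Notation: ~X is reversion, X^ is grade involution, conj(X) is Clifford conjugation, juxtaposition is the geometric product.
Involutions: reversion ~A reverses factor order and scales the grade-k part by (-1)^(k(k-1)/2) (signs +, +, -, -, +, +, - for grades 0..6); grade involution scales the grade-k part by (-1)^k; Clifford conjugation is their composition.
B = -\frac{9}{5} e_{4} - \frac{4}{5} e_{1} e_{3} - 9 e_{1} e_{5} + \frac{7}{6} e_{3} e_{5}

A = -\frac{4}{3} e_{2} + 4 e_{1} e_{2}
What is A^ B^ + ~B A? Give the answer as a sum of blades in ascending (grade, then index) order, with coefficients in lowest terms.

first term: \frac{16}{5} e_{2} e_{3} + \frac{12}{5} e_{2} e_{4} + 36 e_{2} e_{5} + \frac{16}{15} e_{1} e_{2} e_{3} + \frac{36}{5} e_{1} e_{2} e_{4} + 12 e_{1} e_{2} e_{5} + \frac{14}{9} e_{2} e_{3} e_{5} + \frac{14}{3} e_{1} e_{2} e_{3} e_{5}
second term: \frac{16}{5} e_{2} e_{3} - \frac{12}{5} e_{2} e_{4} + 36 e_{2} e_{5} + \frac{16}{15} e_{1} e_{2} e_{3} - \frac{36}{5} e_{1} e_{2} e_{4} + 12 e_{1} e_{2} e_{5} + \frac{14}{9} e_{2} e_{3} e_{5} - \frac{14}{3} e_{1} e_{2} e_{3} e_{5}
Answer: \frac{32}{5} e_{2} e_{3} + 72 e_{2} e_{5} + \frac{32}{15} e_{1} e_{2} e_{3} + 24 e_{1} e_{2} e_{5} + \frac{28}{9} e_{2} e_{3} e_{5}


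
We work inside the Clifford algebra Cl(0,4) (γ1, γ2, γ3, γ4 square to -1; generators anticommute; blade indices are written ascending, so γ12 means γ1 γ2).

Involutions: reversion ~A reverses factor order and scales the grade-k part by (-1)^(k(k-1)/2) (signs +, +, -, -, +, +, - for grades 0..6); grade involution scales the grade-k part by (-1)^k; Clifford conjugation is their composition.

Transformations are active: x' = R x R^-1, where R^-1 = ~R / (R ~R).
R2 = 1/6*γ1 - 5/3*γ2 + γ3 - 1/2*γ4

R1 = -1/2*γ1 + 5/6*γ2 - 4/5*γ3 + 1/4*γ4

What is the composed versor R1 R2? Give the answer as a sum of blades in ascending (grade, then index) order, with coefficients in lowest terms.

Distribute over the terms of R1 (each basis-blade product reordered to ascending indices, repeated generators contracted through their squares):
(-1/2*γ1) R2 = 1/12 + 5/6*γ12 - 1/2*γ13 + 1/4*γ14
(5/6*γ2) R2 = 25/18 - 5/36*γ12 + 5/6*γ23 - 5/12*γ24
(-4/5*γ3) R2 = 4/5 + 2/15*γ13 - 4/3*γ23 + 2/5*γ34
(1/4*γ4) R2 = 1/8 - 1/24*γ14 + 5/12*γ24 - 1/4*γ34
Summing the partial products and collecting blades:
Answer: 863/360 + 25/36*γ12 - 11/30*γ13 + 5/24*γ14 - 1/2*γ23 + 3/20*γ34


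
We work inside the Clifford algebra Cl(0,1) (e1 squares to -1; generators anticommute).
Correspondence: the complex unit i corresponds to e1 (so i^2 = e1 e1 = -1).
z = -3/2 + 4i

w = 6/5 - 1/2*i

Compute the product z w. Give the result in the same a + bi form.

In blades: z = -3/2 + 4*e1, w = 6/5 - 1/2*e1.
Distribute z over w term by term (generator squares from the signature, products reordered to ascending indices): (-3/2)*w = -9/5 + 3/4*e1; (4*e1)*w = 2 + 24/5*e1.
Sum: 1/5 + 111/20*e1; translating back through the correspondence:
Answer: 1/5 + 111/20*i


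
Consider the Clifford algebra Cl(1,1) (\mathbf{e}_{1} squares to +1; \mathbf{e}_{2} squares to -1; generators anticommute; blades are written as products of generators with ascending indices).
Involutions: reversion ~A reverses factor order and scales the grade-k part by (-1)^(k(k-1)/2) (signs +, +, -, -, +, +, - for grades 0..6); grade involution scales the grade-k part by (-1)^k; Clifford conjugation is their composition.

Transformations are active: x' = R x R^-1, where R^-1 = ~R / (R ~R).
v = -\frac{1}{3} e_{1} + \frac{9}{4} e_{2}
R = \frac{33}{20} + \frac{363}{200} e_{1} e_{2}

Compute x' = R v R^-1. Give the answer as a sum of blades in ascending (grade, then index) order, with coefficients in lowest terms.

~R = \frac{33}{20} - \frac{363}{200} e_{1} e_{2}, and R ~R = -\frac{22869}{40000}, so R^-1 = ~R / (-\frac{22869}{40000}).
R v = -\frac{3707}{800} e_{1} + \frac{1727}{400} e_{2}
Answer: \frac{1706}{63} e_{1} - \frac{6847}{252} e_{2}


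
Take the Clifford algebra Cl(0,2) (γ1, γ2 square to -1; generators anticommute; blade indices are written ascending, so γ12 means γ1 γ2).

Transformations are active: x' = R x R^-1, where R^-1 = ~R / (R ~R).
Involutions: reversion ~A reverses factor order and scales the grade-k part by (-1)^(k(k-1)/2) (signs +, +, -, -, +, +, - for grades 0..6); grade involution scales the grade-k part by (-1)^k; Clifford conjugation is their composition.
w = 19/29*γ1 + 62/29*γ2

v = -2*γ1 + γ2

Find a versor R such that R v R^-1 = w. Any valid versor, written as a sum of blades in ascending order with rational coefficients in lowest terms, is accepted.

Since q(v) = q(w) = -5, the sum R = v + w = -39/29*γ1 + 91/29*γ2 does the job whenever invertible.
Answer: -39/29*γ1 + 91/29*γ2


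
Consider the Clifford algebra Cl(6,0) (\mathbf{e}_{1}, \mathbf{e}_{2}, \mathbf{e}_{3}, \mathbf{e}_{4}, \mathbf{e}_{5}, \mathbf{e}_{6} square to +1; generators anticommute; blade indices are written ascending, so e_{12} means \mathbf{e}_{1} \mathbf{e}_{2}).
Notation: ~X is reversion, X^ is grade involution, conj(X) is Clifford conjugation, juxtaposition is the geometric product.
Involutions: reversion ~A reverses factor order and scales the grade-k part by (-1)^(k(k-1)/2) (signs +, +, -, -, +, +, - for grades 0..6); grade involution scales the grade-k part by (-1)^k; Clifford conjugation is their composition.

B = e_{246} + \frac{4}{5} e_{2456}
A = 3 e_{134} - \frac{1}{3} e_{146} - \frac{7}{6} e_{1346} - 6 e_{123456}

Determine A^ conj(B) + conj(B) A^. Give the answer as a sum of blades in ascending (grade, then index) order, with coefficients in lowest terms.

first term: -\frac{1}{3} e_{12} + \frac{24}{5} e_{13} - \frac{7}{6} e_{123} + \frac{4}{15} e_{125} - 6 e_{135} + \frac{14}{15} e_{1235} - 3 e_{1236} - \frac{12}{5} e_{12356}
second term: \frac{1}{3} e_{12} + \frac{24}{5} e_{13} - \frac{7}{6} e_{123} + \frac{4}{15} e_{125} + 6 e_{135} + \frac{14}{15} e_{1235} - 3 e_{1236} + \frac{12}{5} e_{12356}
Answer: \frac{48}{5} e_{13} - \frac{7}{3} e_{123} + \frac{8}{15} e_{125} + \frac{28}{15} e_{1235} - 6 e_{1236}


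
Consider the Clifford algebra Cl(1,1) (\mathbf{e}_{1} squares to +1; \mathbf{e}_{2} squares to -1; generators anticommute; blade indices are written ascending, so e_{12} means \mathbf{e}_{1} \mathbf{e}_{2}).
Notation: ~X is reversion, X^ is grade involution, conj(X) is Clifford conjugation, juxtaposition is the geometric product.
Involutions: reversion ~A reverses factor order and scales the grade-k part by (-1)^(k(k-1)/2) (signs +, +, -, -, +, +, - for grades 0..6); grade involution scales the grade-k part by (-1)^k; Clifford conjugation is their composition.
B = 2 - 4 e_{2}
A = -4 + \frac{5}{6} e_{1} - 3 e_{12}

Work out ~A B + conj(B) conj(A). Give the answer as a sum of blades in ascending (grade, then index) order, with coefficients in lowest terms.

first term: -8 + \frac{41}{3} e_{1} + 16 e_{2} + \frac{8}{3} e_{12}
second term: -8 + \frac{31}{3} e_{1} - 16 e_{2} + \frac{28}{3} e_{12}
Answer: -16 + 24 e_{1} + 12 e_{12}


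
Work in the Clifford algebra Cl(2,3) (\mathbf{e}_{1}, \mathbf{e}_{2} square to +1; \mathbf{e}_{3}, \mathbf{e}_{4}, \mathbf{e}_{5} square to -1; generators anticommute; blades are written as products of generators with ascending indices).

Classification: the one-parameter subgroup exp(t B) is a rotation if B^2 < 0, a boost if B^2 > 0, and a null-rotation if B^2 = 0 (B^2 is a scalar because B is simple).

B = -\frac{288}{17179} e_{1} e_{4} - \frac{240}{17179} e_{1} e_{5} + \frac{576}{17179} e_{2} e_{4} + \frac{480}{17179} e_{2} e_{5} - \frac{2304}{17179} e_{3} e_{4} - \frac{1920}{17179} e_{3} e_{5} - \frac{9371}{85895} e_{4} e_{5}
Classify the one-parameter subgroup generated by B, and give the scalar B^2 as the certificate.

B^2 term by term: the squares give (-\frac{288}{17179})^2*(e_{1} e_{4})^2 + (-\frac{240}{17179})^2*(e_{1} e_{5})^2 + (\frac{576}{17179})^2*(e_{2} e_{4})^2 + (\frac{480}{17179})^2*(e_{2} e_{5})^2 + (-\frac{2304}{17179})^2*(e_{3} e_{4})^2 + (-\frac{1920}{17179})^2*(e_{3} e_{5})^2 + (-\frac{9371}{85895})^2*(e_{4} e_{5})^2 = \frac{82944}{295118041}*(+1) + \frac{57600}{295118041}*(+1) + \frac{331776}{295118041}*(+1) + \frac{230400}{295118041}*(+1) + \frac{5308416}{295118041}*(-1) + \frac{3686400}{295118041}*(-1) + \frac{87815641}{7377951025}*(-1) = -\frac{1}{25} (each basis 2-blade squares to minus the product of its generators' squares); cross terms between blades sharing an index anticommute and cancel; the commuting (index-disjoint) pairs give grade-4 terms 2*c*c'*(blade product), which cancel blade by blade — e_{1} e_{2} e_{4} e_{5}: \frac{276480}{295118041} - \frac{276480}{295118041} = 0; e_{1} e_{3} e_{4} e_{5}: -\frac{1105920}{295118041} + \frac{1105920}{295118041} = 0; e_{2} e_{3} e_{4} e_{5}: \frac{2211840}{295118041} - \frac{2211840}{295118041} = 0 — confirming B is simple. So B^2 = -\frac{1}{25}.
Answer: rotation, certificate B^2 = -\frac{1}{25}. The class reads off the invariant scalar -\frac{1}{25} directly.


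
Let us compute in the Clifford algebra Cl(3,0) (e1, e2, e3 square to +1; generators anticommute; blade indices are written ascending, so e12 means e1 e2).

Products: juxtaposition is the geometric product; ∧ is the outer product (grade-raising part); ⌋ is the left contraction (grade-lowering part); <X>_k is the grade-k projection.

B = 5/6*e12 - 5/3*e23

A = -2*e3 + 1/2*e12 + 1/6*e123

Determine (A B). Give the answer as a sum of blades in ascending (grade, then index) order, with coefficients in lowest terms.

step 1: -5/12 + 5/18*e1 - 10/3*e2 - 5/36*e3 - 5/6*e13 - 5/3*e123
Answer: -5/12 + 5/18*e1 - 10/3*e2 - 5/36*e3 - 5/6*e13 - 5/3*e123


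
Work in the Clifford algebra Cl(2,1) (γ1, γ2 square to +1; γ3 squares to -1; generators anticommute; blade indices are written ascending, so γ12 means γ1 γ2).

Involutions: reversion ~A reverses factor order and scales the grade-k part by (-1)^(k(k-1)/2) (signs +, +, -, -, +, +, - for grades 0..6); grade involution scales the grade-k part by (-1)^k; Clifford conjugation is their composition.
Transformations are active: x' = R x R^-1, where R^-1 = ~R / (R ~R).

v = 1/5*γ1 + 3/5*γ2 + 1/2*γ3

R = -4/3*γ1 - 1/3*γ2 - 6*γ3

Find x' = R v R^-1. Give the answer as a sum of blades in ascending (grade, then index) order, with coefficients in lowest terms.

~R = -4/3*γ1 - 1/3*γ2 - 6*γ3, and R ~R = -307/9, so R^-1 = ~R / (-307/9).
R v = 38/15 - 11/15*γ12 + 8/15*γ13 + 103/30*γ23
Answer: -3/1535*γ1 - 169/307*γ2 + 1201/3070*γ3


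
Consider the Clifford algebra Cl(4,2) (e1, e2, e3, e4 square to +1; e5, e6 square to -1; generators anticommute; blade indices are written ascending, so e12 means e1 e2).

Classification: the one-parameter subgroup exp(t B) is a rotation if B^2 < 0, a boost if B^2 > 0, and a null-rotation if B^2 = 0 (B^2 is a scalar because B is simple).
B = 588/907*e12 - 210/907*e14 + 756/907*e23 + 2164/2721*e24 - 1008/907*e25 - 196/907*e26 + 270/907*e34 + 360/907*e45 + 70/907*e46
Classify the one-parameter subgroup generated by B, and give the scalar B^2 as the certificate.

B^2 term by term: the squares give (588/907)^2*(e12)^2 + (-210/907)^2*(e14)^2 + (756/907)^2*(e23)^2 + (2164/2721)^2*(e24)^2 + (-1008/907)^2*(e25)^2 + (-196/907)^2*(e26)^2 + (270/907)^2*(e34)^2 + (360/907)^2*(e45)^2 + (70/907)^2*(e46)^2 = 345744/822649*(-1) + 44100/822649*(-1) + 571536/822649*(-1) + 4682896/7403841*(-1) + 1016064/822649*(+1) + 38416/822649*(+1) + 72900/822649*(-1) + 129600/822649*(+1) + 4900/822649*(+1) = -4/9 (each basis 2-blade squares to minus the product of its generators' squares); cross terms between blades sharing an index anticommute and cancel; the commuting (index-disjoint) pairs give grade-4 terms 2*c*c'*(blade product), which cancel blade by blade — e1234: 317520/822649 - 317520/822649 = 0; e1245: 423360/822649 - 423360/822649 = 0; e1246: 82320/822649 - 82320/822649 = 0; e2345: 544320/822649 - 544320/822649 = 0; e2346: 105840/822649 - 105840/822649 = 0; e2456: 141120/822649 - 141120/822649 = 0 — confirming B is simple. So B^2 = -4/9.
Answer: rotation, certificate B^2 = -4/9. Certificate logic: -4/9 is a conjugation-invariant scalar, so its sign fixes rotation versus boost versus null-rotation outright.


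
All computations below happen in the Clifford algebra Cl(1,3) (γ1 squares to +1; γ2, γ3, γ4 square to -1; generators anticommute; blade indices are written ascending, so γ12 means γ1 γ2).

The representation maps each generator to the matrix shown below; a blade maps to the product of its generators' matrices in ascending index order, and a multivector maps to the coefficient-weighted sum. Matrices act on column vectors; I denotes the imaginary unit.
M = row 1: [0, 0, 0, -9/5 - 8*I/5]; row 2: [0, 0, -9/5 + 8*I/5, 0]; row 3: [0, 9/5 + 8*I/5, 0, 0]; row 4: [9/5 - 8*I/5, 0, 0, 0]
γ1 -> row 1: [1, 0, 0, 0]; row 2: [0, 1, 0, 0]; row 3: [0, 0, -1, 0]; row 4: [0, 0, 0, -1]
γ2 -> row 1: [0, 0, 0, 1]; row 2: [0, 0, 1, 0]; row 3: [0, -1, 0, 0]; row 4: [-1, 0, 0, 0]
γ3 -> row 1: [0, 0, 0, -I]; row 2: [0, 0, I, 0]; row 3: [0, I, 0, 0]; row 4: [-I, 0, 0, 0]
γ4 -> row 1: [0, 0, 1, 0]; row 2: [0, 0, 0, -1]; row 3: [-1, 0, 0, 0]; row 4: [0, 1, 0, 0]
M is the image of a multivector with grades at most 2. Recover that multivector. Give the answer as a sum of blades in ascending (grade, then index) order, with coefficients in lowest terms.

Method: the blade images are trace-orthogonal — tr(rho(e_A) rho(e_B)^-1) = 4 if A = B and 0 otherwise — and rho(e_A)^-1 = (e_A)^2 * rho(e_A) with (e_A)^2 = +1 or -1, so the coefficient of e_A in the preimage is (e_A)^2 * tr(M rho(e_A))/4.
Nonzero projections over blades of grade <= 2: γ2: (γ2)^2 = -1, tr(M rho(γ2)) = 36/5, coefficient -9/5; γ3: (γ3)^2 = -1, tr(M rho(γ3)) = -32/5, coefficient 8/5. Every other blade of grade <= 2 projects to 0.
Answer: -9/5*γ2 + 8/5*γ3


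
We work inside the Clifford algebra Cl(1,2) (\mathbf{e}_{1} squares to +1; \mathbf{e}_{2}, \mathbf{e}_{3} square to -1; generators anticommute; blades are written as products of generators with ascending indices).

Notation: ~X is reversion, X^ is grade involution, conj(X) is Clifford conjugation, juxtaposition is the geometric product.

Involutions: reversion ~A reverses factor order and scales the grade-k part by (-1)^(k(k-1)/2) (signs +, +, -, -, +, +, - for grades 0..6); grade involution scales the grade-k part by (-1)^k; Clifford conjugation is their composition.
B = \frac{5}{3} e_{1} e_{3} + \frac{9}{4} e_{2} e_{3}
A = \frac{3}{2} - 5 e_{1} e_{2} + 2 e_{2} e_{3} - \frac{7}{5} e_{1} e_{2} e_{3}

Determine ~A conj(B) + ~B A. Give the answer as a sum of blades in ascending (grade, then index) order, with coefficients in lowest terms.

first term: -\frac{9}{2} + \frac{63}{20} e_{1} + \frac{7}{3} e_{2} - \frac{10}{3} e_{1} e_{2} + \frac{35}{4} e_{1} e_{3} + \frac{119}{24} e_{2} e_{3}
second term: \frac{9}{2} - \frac{63}{20} e_{1} - \frac{7}{3} e_{2} - \frac{10}{3} e_{1} e_{2} + \frac{35}{4} e_{1} e_{3} + \frac{119}{24} e_{2} e_{3}
Answer: -\frac{20}{3} e_{1} e_{2} + \frac{35}{2} e_{1} e_{3} + \frac{119}{12} e_{2} e_{3}


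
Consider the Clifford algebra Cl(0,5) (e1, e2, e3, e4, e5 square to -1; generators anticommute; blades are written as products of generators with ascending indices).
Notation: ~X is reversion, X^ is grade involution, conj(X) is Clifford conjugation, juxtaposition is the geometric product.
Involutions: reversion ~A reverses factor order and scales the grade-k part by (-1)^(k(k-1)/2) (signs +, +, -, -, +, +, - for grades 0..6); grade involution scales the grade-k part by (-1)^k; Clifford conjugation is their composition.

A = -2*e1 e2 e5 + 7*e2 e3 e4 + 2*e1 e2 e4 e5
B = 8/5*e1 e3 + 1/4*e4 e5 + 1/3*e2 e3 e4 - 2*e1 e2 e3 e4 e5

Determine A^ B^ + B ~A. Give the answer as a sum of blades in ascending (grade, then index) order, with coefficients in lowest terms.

first term: 7/3 + 4*e3 - 1/2*e1 e2 + 14*e1 e5 + 4*e3 e4 + 117/10*e1 e2 e4 + 2/3*e1 e3 e5 + 99/20*e2 e3 e5 - 2/3*e1 e3 e4 e5 + 16/5*e2 e3 e4 e5
second term: -7/3 - 4*e3 - 1/2*e1 e2 - 14*e1 e5 - 4*e3 e4 - 117/10*e1 e2 e4 - 2/3*e1 e3 e5 - 99/20*e2 e3 e5 + 2/3*e1 e3 e4 e5 - 16/5*e2 e3 e4 e5
Answer: -e1 e2


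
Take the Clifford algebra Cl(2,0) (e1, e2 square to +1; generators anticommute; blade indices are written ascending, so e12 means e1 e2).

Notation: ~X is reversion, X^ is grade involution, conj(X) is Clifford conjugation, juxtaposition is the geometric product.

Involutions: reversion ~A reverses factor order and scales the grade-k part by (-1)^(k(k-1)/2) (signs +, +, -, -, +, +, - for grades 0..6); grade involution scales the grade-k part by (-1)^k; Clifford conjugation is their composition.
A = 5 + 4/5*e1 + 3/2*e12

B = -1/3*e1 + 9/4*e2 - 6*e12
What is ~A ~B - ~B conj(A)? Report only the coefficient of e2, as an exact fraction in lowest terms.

first term: 131/15 - 121/24*e1 + 311/20*e2 + 159/5*e12
second term: 139/15 + 41/24*e1 + 331/20*e2 + 159/5*e12
Answer: -1


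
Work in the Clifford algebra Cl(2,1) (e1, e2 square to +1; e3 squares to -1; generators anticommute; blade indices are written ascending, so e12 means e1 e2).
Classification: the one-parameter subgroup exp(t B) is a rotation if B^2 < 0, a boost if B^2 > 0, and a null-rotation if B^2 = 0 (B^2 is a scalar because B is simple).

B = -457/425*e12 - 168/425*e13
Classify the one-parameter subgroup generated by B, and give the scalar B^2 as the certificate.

B^2 term by term: the squares give (-457/425)^2*(e12)^2 + (-168/425)^2*(e13)^2 = 208849/180625*(-1) + 28224/180625*(+1) = -1 (each basis 2-blade squares to minus the product of its generators' squares); cross terms between blades sharing an index anticommute and cancel. So B^2 = -1.
Answer: rotation, certificate B^2 = -1. Note: conjugating B changes its blade decomposition but never the scalar B^2 = -1, whose sign settles the classification.


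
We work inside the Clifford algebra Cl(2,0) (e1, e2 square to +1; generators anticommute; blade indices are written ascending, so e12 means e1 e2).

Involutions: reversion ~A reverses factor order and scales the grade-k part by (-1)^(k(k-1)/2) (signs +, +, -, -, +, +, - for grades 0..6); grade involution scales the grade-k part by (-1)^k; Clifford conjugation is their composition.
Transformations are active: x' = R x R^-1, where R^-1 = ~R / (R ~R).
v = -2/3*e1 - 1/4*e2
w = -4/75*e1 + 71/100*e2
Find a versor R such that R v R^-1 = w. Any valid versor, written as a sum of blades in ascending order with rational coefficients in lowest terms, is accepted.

Here q(v) = q(w) = 73/144; the classical choice R = v + w = -18/25*e1 + 23/50*e2 then realises v -> w under the sandwich.
Answer: -18/25*e1 + 23/50*e2


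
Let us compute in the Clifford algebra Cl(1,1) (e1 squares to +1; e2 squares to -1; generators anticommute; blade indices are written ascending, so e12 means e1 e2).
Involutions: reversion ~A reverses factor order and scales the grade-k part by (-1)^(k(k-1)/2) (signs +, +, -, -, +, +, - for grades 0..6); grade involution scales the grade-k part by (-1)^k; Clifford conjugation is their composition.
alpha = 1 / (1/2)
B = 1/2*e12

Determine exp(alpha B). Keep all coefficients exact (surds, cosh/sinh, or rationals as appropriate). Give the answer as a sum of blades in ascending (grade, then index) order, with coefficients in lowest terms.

B^2 = (1/2)^2*(e12)^2 = 1/4*(+1) = 1/4 (a basis 2-blade squares to minus the product of its generators' squares).
B^2 = 1/4 — B^2 > 0, so the exponential closes hyperbolically: l = 1/2, alpha*l = 1, so exp(alpha B) = cosh(1) + (sinh(1)/(1/2))*B = cosh(1) + (2*sinh(1))*B.
Answer: cosh(1) + sinh(1)*e12


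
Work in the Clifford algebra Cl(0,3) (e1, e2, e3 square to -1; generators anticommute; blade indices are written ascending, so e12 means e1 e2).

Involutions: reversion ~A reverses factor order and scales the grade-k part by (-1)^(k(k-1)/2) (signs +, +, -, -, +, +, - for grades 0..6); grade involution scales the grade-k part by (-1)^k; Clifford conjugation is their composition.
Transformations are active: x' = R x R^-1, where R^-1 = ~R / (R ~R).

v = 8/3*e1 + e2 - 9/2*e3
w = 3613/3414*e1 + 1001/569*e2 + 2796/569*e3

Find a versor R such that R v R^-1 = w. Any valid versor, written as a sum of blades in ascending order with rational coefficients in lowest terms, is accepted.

Take R = v + w = 4239/1138*e1 + 1570/569*e2 + 471/1138*e3. Because q(v) = q(w) = -1021/36, conjugation by R sends v exactly to w.
Answer: 4239/1138*e1 + 1570/569*e2 + 471/1138*e3


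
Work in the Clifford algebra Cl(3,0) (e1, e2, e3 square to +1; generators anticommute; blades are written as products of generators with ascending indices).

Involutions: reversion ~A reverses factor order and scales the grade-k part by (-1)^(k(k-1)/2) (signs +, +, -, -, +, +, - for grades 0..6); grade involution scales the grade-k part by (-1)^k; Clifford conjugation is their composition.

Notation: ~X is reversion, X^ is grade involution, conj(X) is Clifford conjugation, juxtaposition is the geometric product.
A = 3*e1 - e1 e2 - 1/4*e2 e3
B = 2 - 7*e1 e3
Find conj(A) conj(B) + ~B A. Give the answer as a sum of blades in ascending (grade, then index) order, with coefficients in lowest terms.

first term: -6*e1 - 21*e3 + 15/4*e1 e2 - 13/2*e2 e3
second term: 6*e1 - 21*e3 - 1/4*e1 e2 - 15/2*e2 e3
Answer: -42*e3 + 7/2*e1 e2 - 14*e2 e3


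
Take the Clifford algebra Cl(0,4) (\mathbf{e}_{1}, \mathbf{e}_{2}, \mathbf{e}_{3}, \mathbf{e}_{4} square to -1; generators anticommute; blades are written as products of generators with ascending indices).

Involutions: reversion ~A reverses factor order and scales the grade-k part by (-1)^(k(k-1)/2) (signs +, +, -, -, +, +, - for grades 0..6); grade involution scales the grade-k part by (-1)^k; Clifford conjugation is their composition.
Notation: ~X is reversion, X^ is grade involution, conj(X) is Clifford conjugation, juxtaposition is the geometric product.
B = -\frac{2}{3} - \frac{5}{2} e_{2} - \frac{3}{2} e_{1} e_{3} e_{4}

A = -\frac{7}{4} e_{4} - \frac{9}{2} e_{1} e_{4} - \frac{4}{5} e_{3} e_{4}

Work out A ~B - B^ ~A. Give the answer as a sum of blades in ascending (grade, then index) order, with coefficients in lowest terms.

first term: \frac{6}{5} e_{1} - \frac{27}{4} e_{3} + \frac{7}{6} e_{4} + \frac{21}{8} e_{1} e_{3} + 3 e_{1} e_{4} - \frac{35}{8} e_{2} e_{4} + \frac{8}{15} e_{3} e_{4} - \frac{45}{4} e_{1} e_{2} e_{4} + 2 e_{2} e_{3} e_{4}
second term: -\frac{6}{5} e_{1} + \frac{27}{4} e_{3} + \frac{7}{6} e_{4} + \frac{21}{8} e_{1} e_{3} - 3 e_{1} e_{4} - \frac{35}{8} e_{2} e_{4} - \frac{8}{15} e_{3} e_{4} - \frac{45}{4} e_{1} e_{2} e_{4} + 2 e_{2} e_{3} e_{4}
Answer: \frac{12}{5} e_{1} - \frac{27}{2} e_{3} + 6 e_{1} e_{4} + \frac{16}{15} e_{3} e_{4}


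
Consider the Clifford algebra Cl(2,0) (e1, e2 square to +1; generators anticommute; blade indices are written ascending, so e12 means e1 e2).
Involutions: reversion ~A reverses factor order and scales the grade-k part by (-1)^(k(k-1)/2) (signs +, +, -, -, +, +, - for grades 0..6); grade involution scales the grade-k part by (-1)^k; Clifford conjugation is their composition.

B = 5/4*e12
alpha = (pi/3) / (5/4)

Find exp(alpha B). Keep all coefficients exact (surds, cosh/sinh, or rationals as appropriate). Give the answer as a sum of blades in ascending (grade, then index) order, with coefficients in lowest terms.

B^2 = (5/4)^2*(e12)^2 = 25/16*(-1) = -25/16 (a basis 2-blade squares to minus the product of its generators' squares).
B^2 = -25/16 — a negative square means the series sums to a rotation: l = 5/4, alpha*l = pi/3, so exp(alpha B) = cos(pi/3) + (sin(pi/3)/(5/4))*B = 1/2 + (2*sqrt(3)/5)*B.
Answer: 1/2 + sqrt(3)/2*e12


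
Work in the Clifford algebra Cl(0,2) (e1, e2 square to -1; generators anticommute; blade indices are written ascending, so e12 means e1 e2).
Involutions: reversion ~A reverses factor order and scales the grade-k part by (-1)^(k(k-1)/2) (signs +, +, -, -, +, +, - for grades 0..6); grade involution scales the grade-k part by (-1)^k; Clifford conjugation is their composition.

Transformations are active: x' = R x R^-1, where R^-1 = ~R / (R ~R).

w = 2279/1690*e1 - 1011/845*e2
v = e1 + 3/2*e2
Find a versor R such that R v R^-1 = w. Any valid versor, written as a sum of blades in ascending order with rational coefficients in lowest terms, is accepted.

Sketch: the shared square -13/4 makes R = v + w = 3969/1690*e1 + 513/1690*e2 the natural versor; its sandwich fixes that direction, negates (v - w)/2, and sends v to w.
Answer: 3969/1690*e1 + 513/1690*e2


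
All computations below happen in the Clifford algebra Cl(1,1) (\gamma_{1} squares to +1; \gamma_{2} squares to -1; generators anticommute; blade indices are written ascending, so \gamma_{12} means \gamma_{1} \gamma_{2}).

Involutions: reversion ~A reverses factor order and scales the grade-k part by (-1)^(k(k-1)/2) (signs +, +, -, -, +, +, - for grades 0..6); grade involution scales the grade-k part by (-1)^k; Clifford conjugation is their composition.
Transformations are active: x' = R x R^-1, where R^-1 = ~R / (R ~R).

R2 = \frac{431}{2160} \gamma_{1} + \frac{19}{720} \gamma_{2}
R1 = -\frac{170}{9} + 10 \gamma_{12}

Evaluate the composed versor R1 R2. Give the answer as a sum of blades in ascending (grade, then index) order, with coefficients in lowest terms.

Distribute over the terms of R1 (each basis-blade product reordered to ascending indices, repeated generators contracted through their squares):
(-\frac{170}{9}) R2 = -\frac{7327}{1944} \gamma_{1} - \frac{323}{648} \gamma_{2}
(10 \gamma_{12}) R2 = -\frac{19}{72} \gamma_{1} - \frac{431}{216} \gamma_{2}
Summing the partial products and collecting blades:
Answer: -\frac{980}{243} \gamma_{1} - \frac{202}{81} \gamma_{2}


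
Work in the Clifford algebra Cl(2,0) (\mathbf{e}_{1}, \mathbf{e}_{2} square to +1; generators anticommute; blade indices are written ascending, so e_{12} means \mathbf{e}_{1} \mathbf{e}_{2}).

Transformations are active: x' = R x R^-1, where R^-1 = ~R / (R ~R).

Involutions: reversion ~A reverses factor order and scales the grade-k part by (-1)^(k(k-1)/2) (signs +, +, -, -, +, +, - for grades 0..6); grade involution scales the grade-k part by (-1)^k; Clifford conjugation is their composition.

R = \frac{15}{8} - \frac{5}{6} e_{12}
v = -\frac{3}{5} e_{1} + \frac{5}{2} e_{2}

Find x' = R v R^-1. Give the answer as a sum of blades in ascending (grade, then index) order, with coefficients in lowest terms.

~R = \frac{15}{8} + \frac{5}{6} e_{12}, and R ~R = \frac{2425}{576}, so R^-1 = ~R / (\frac{2425}{576}).
R v = -\frac{77}{24} e_{1} + \frac{67}{16} e_{2}
Answer: -\frac{219}{97} e_{1} + \frac{1193}{970} e_{2}


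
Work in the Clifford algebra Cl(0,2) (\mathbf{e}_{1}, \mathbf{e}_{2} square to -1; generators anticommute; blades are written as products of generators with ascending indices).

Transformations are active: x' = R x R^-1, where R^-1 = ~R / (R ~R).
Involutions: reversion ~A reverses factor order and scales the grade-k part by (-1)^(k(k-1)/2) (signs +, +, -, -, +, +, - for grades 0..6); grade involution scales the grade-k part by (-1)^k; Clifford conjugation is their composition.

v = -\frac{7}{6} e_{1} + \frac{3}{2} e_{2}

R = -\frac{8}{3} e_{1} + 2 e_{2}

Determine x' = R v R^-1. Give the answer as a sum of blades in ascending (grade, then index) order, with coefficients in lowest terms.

~R = -\frac{8}{3} e_{1} + 2 e_{2}, and R ~R = -\frac{100}{9}, so R^-1 = ~R / (-\frac{100}{9}).
R v = -\frac{55}{9} - \frac{5}{3} e_{1} e_{2}
Answer: -\frac{53}{30} e_{1} + \frac{7}{10} e_{2}


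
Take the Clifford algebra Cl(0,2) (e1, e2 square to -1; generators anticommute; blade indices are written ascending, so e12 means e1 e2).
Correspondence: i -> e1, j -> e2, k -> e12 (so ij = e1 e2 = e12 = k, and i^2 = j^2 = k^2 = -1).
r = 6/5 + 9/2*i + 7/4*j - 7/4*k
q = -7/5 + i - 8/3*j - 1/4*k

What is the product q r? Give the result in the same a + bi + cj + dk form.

In blades: q = -7/5 + e1 - 8/3*e2 - 1/4*e12, r = 6/5 + 9/2*e1 + 7/4*e2 - 7/4*e12.
Distribute q over r term by term (generator squares from the signature, products reordered to ascending indices): (-7/5)*r = -42/25 - 63/10*e1 - 49/20*e2 + 49/20*e12; (e1)*r = -9/2 + 6/5*e1 + 7/4*e2 + 7/4*e12; (-8/3*e2)*r = 14/3 + 14/3*e1 - 16/5*e2 + 12*e12; (-1/4*e12)*r = -7/16 + 7/16*e1 - 9/8*e2 - 3/10*e12.
Sum: -2341/1200 + 1/240*e1 - 201/40*e2 + 159/10*e12; translating back through the correspondence:
Answer: -2341/1200 + 1/240*i - 201/40*j + 159/10*k


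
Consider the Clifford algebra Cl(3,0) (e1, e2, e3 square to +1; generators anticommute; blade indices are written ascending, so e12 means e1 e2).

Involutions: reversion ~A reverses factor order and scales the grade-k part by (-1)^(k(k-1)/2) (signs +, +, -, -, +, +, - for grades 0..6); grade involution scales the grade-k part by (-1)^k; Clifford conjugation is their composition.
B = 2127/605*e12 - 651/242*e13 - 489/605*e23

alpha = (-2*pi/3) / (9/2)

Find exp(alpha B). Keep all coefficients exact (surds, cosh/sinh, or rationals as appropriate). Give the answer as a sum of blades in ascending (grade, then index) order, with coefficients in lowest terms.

B^2 term by term: the squares give (2127/605)^2*(e12)^2 + (-651/242)^2*(e13)^2 + (-489/605)^2*(e23)^2 = 4524129/366025*(-1) + 423801/58564*(-1) + 239121/366025*(-1) = -81/4 (each basis 2-blade squares to minus the product of its generators' squares); cross terms between blades sharing an index anticommute and cancel. So B^2 = -81/4.
B^2 = -81/4 — circular case — the even/odd split gives cos and sin: l = 9/2, alpha*l = -2*pi/3, so exp(alpha B) = cos(-2*pi/3) + (sin(-2*pi/3)/(9/2))*B = -1/2 + (-sqrt(3)/9)*B.
Answer: -1/2 - 709*sqrt(3)/1815*e12 + 217*sqrt(3)/726*e13 + 163*sqrt(3)/1815*e23


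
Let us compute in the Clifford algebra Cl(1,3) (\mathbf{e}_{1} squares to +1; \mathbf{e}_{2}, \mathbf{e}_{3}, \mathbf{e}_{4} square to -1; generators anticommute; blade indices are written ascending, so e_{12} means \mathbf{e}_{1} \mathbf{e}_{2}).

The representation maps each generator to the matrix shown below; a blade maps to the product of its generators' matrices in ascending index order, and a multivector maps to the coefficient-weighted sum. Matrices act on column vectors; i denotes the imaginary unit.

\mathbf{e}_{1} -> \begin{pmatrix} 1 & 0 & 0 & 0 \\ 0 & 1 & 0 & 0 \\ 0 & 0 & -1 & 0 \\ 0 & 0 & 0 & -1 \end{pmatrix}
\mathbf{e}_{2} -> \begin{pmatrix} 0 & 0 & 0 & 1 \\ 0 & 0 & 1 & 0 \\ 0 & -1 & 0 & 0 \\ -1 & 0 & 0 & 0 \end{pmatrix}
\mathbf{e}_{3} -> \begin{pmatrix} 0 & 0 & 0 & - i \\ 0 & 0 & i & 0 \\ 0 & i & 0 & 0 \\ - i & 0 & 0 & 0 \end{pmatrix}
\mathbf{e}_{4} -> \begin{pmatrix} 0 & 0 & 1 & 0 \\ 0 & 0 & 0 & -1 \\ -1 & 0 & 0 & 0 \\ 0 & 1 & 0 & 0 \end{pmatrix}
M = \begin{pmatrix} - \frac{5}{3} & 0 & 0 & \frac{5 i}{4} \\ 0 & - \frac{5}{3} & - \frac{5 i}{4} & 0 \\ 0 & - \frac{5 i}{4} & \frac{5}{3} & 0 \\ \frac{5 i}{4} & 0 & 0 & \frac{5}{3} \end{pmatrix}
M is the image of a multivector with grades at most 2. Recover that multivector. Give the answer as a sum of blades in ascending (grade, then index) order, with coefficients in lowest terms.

Method: the blade images are trace-orthogonal — tr(rho(e_A) rho(e_B)^-1) = 4 if A = B and 0 otherwise — and rho(e_A)^-1 = (e_A)^2 * rho(e_A) with (e_A)^2 = +1 or -1, so the coefficient of e_A in the preimage is (e_A)^2 * tr(M rho(e_A))/4.
Nonzero projections over blades of grade <= 2: e_{1}: (e_{1})^2 = +1, tr(M rho(e_{1})) = - \frac{20}{3}, coefficient -\frac{5}{3}; e_{3}: (e_{3})^2 = -1, tr(M rho(e_{3})) = 5, coefficient -\frac{5}{4}. Every other blade of grade <= 2 projects to 0.
Answer: -\frac{5}{3} e_{1} - \frac{5}{4} e_{3}


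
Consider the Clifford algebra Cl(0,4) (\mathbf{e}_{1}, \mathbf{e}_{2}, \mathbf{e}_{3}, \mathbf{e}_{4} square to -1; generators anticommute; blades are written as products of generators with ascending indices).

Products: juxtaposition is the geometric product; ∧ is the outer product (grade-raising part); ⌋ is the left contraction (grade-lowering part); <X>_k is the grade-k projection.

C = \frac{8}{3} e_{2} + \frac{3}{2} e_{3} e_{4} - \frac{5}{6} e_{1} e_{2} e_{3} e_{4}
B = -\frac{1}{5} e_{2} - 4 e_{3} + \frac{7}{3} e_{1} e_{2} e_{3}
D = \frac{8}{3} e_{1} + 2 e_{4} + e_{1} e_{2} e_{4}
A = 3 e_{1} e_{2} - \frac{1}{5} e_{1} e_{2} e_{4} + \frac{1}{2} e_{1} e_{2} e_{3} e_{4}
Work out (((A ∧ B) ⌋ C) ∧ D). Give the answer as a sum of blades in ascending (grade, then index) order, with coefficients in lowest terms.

step 1: -12 e_{1} e_{2} e_{3} - \frac{4}{5} e_{1} e_{2} e_{3} e_{4}
step 2: \frac{2}{3} + 10 e_{4}
step 3: \frac{16}{9} e_{1} + \frac{4}{3} e_{4} - \frac{80}{3} e_{1} e_{4} + \frac{2}{3} e_{1} e_{2} e_{4}
Answer: \frac{16}{9} e_{1} + \frac{4}{3} e_{4} - \frac{80}{3} e_{1} e_{4} + \frac{2}{3} e_{1} e_{2} e_{4}


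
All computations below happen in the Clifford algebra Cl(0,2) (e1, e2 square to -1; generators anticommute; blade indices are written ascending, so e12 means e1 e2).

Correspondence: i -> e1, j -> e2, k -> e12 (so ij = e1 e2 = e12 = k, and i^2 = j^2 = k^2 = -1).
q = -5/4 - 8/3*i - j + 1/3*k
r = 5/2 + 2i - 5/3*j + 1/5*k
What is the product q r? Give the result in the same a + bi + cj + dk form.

In blades: q = -5/4 - 8/3*e1 - e2 + 1/3*e12, r = 5/2 + 2*e1 - 5/3*e2 + 1/5*e12.
Distribute q over r term by term (generator squares from the signature, products reordered to ascending indices): (-5/4)*r = -25/8 - 5/2*e1 + 25/12*e2 - 1/4*e12; (-8/3*e1)*r = 16/3 - 20/3*e1 + 8/15*e2 + 40/9*e12; (-e2)*r = -5/3 - 1/5*e1 - 5/2*e2 + 2*e12; (1/3*e12)*r = -1/15 + 5/9*e1 + 2/3*e2 + 5/6*e12.
Sum: 19/40 - 793/90*e1 + 47/60*e2 + 253/36*e12; translating back through the correspondence:
Answer: 19/40 - 793/90*i + 47/60*j + 253/36*k


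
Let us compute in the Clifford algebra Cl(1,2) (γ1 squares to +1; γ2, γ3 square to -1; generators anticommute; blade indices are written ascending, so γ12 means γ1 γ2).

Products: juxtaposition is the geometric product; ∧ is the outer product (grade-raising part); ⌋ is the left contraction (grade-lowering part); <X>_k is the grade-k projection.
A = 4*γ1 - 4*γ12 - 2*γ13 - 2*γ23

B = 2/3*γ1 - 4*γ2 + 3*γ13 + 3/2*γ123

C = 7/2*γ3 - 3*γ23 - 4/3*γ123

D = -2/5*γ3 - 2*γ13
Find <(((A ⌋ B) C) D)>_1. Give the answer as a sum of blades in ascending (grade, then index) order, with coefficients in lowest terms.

step 1: -10/3 + 3*γ1 + 3*γ2 + 6*γ3 + 6*γ23
step 2: -3 + 8*γ1 - 39*γ2 - 8/3*γ3 + 8*γ12 + 13/2*γ13 + 33/2*γ23 - 41/9*γ123
step 3: -211/15 + 119/15*γ1 - 113/45*γ2 - 74/5*γ3 + 1403/45*γ12 + 14/5*γ13 + 158/5*γ23 - 406/5*γ123
step 4: 119/15*γ1 - 113/45*γ2 - 74/5*γ3
Answer: 119/15*γ1 - 113/45*γ2 - 74/5*γ3


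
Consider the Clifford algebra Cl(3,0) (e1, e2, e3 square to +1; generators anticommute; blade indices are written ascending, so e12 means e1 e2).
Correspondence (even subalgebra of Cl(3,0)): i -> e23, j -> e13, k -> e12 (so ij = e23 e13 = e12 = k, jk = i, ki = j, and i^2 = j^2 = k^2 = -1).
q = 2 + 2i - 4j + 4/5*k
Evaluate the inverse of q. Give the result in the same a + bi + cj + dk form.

In blades: q = 2 + 4/5*e12 - 4*e13 + 2*e23.
With qbar = 2 - 4/5*e12 + 4*e13 - 2*e23 (scalar fixed, mapped units negated), q qbar = 616/25 (the sum of squared coefficients), so q^-1 = qbar / (616/25) = 25/308 - 5/154*e12 + 25/154*e13 - 25/308*e23; translating back:
Answer: 25/308 - 25/308*i + 25/154*j - 5/154*k


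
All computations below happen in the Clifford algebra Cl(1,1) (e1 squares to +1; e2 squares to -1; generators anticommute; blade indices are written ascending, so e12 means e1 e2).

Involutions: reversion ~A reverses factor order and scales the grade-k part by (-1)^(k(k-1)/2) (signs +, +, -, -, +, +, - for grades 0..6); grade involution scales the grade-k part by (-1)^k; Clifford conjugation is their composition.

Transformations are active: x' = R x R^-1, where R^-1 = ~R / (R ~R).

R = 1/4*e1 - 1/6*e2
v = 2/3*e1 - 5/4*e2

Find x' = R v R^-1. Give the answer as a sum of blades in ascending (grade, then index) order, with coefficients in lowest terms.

~R = 1/4*e1 - 1/6*e2, and R ~R = 5/144, so R^-1 = ~R / (5/144).
R v = -1/24 - 29/144*e12
Answer: -19/15*e1 + 33/20*e2
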